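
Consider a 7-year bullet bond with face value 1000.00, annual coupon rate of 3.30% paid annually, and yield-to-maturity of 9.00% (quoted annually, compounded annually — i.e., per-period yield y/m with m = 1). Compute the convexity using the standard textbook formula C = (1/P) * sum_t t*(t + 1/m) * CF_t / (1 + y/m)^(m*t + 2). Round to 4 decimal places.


Coupon per period c = face * coupon_rate / m = 33.000000
Periods per year m = 1; per-period yield y/m = 0.090000
Number of cashflows N = 7
Cashflows (t years, CF_t, discount factor 1/(1+y/m)^(m*t), PV):
  t = 1.0000: CF_t = 33.000000, DF = 0.917431, PV = 30.275229
  t = 2.0000: CF_t = 33.000000, DF = 0.841680, PV = 27.775440
  t = 3.0000: CF_t = 33.000000, DF = 0.772183, PV = 25.482055
  t = 4.0000: CF_t = 33.000000, DF = 0.708425, PV = 23.378032
  t = 5.0000: CF_t = 33.000000, DF = 0.649931, PV = 21.447736
  t = 6.0000: CF_t = 33.000000, DF = 0.596267, PV = 19.676822
  t = 7.0000: CF_t = 1033.000000, DF = 0.547034, PV = 565.086375
Price P = sum_t PV_t = 713.121688
Convexity numerator sum_t t*(t + 1/m) * CF_t / (1+y/m)^(m*t + 2):
  t = 1.0000: term = 50.964110
  t = 2.0000: term = 140.268192
  t = 3.0000: term = 257.372829
  t = 4.0000: term = 393.536436
  t = 5.0000: term = 541.563902
  t = 6.0000: term = 695.586664
  t = 7.0000: term = 26634.826189
Convexity = (1/P) * sum = 28714.118322 / 713.121688 = 40.265384

Answer: Convexity = 40.2654


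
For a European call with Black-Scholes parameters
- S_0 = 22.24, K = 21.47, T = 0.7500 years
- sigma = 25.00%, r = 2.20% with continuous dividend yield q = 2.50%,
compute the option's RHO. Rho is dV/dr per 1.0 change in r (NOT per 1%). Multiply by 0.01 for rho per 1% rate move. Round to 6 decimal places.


d1 = 0.2606083251; d2 = 0.0441019741
phi(d1) = 0.3856223012; exp(-qT) = 0.9814246877; exp(-rT) = 0.9836353794
N(d2) = 0.5175884404
Rho = K*T*exp(-rT)*N(d2) = 21.4700 * 0.7500 * 0.9836353794 * 0.5175884404 = 8.198077

Answer: Rho = 8.198077


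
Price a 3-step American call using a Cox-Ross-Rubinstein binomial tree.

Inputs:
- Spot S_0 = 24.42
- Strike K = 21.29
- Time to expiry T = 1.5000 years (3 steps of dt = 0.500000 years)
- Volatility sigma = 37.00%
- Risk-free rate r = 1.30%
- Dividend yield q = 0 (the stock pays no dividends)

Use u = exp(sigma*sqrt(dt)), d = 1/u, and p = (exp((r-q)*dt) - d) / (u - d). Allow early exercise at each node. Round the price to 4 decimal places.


dt = T/N = 0.500000
u = exp(sigma*sqrt(dt)) = 1.299045; d = 1/u = 0.769796
p = (exp((r-q)*dt) - d) / (u - d) = 0.447285
Discount per step: exp(-r*dt) = 0.993521
Stock lattice S(k, i) with i counting down-moves:
  k=0: S(0,0) = 24.4200
  k=1: S(1,0) = 31.7227; S(1,1) = 18.7984
  k=2: S(2,0) = 41.2092; S(2,1) = 24.4200; S(2,2) = 14.4710
  k=3: S(3,0) = 53.5326; S(3,1) = 31.7227; S(3,2) = 18.7984; S(3,3) = 11.1397
Terminal payoffs V(N, i) = max(S_T - K, 0):
  V(3,0) = 32.242610; V(3,1) = 10.432683; V(3,2) = 0.000000; V(3,3) = 0.000000
Backward induction: V(k, i) = exp(-r*dt) * [p * V(k+1, i) + (1-p) * V(k+1, i+1)]; then take max(V_cont, immediate exercise) for American.
  V(2,0) = exp(-r*dt) * [p*32.242610 + (1-p)*10.432683] = 20.057134; exercise = 19.919198; V(2,0) = max -> 20.057134
  V(2,1) = exp(-r*dt) * [p*10.432683 + (1-p)*0.000000] = 4.636147; exercise = 3.130000; V(2,1) = max -> 4.636147
  V(2,2) = exp(-r*dt) * [p*0.000000 + (1-p)*0.000000] = 0.000000; exercise = 0.000000; V(2,2) = max -> 0.000000
  V(1,0) = exp(-r*dt) * [p*20.057134 + (1-p)*4.636147] = 11.458993; exercise = 10.432683; V(1,0) = max -> 11.458993
  V(1,1) = exp(-r*dt) * [p*4.636147 + (1-p)*0.000000] = 2.060242; exercise = 0.000000; V(1,1) = max -> 2.060242
  V(0,0) = exp(-r*dt) * [p*11.458993 + (1-p)*2.060242] = 6.223575; exercise = 3.130000; V(0,0) = max -> 6.223575

Answer: Price = V(0,0) = 6.2236


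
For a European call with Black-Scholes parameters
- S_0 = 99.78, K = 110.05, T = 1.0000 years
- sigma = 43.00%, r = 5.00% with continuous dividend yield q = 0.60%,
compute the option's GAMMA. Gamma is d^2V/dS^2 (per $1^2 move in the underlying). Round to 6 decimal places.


d1 = 0.0894952429; d2 = -0.3405047571
phi(d1) = 0.3973478313; exp(-qT) = 0.9940179641; exp(-rT) = 0.9512294245
Gamma = exp(-qT) * phi(d1) / (S * sigma * sqrt(T)) = 0.9940179641 * 0.3973478313 / (99.7800 * 0.4300 * 1.0000000000) = 0.009206

Answer: Gamma = 0.009206


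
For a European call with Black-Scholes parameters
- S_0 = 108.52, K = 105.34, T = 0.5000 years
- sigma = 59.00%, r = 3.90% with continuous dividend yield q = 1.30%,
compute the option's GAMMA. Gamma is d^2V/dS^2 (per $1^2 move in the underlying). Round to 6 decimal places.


Answer: Gamma = 0.008341

Derivation:
d1 = 0.3110461428; d2 = -0.1061468581
phi(d1) = 0.3801028577; exp(-qT) = 0.9935210793; exp(-rT) = 0.9806888952
Gamma = exp(-qT) * phi(d1) / (S * sigma * sqrt(T)) = 0.9935210793 * 0.3801028577 / (108.5200 * 0.5900 * 0.7071067812) = 0.008341


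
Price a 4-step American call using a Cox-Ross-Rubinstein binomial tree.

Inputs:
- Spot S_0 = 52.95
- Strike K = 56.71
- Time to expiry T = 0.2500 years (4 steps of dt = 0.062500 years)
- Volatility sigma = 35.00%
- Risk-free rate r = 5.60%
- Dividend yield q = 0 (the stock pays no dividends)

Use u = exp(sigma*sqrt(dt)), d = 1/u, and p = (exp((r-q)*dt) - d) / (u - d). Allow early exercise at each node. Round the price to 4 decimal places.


Answer: Price = V(0,0) = 2.6770

Derivation:
dt = T/N = 0.062500
u = exp(sigma*sqrt(dt)) = 1.091442; d = 1/u = 0.916219
p = (exp((r-q)*dt) - d) / (u - d) = 0.498148
Discount per step: exp(-r*dt) = 0.996506
Stock lattice S(k, i) with i counting down-moves:
  k=0: S(0,0) = 52.9500
  k=1: S(1,0) = 57.7919; S(1,1) = 48.5138
  k=2: S(2,0) = 63.0765; S(2,1) = 52.9500; S(2,2) = 44.4492
  k=3: S(3,0) = 68.8443; S(3,1) = 57.7919; S(3,2) = 48.5138; S(3,3) = 40.7252
  k=4: S(4,0) = 75.1396; S(4,1) = 63.0765; S(4,2) = 52.9500; S(4,3) = 44.4492; S(4,4) = 37.3132
Terminal payoffs V(N, i) = max(S_T - K, 0):
  V(4,0) = 18.429627; V(4,1) = 6.366487; V(4,2) = 0.000000; V(4,3) = 0.000000; V(4,4) = 0.000000
Backward induction: V(k, i) = exp(-r*dt) * [p * V(k+1, i) + (1-p) * V(k+1, i+1)]; then take max(V_cont, immediate exercise) for American.
  V(3,0) = exp(-r*dt) * [p*18.429627 + (1-p)*6.366487] = 12.332482; exercise = 12.134344; V(3,0) = max -> 12.332482
  V(3,1) = exp(-r*dt) * [p*6.366487 + (1-p)*0.000000] = 3.160375; exercise = 1.081868; V(3,1) = max -> 3.160375
  V(3,2) = exp(-r*dt) * [p*0.000000 + (1-p)*0.000000] = 0.000000; exercise = 0.000000; V(3,2) = max -> 0.000000
  V(3,3) = exp(-r*dt) * [p*0.000000 + (1-p)*0.000000] = 0.000000; exercise = 0.000000; V(3,3) = max -> 0.000000
  V(2,0) = exp(-r*dt) * [p*12.332482 + (1-p)*3.160375] = 7.702440; exercise = 6.366487; V(2,0) = max -> 7.702440
  V(2,1) = exp(-r*dt) * [p*3.160375 + (1-p)*0.000000] = 1.568835; exercise = 0.000000; V(2,1) = max -> 1.568835
  V(2,2) = exp(-r*dt) * [p*0.000000 + (1-p)*0.000000] = 0.000000; exercise = 0.000000; V(2,2) = max -> 0.000000
  V(1,0) = exp(-r*dt) * [p*7.702440 + (1-p)*1.568835] = 4.608124; exercise = 1.081868; V(1,0) = max -> 4.608124
  V(1,1) = exp(-r*dt) * [p*1.568835 + (1-p)*0.000000] = 0.778782; exercise = 0.000000; V(1,1) = max -> 0.778782
  V(0,0) = exp(-r*dt) * [p*4.608124 + (1-p)*0.778782] = 2.676977; exercise = 0.000000; V(0,0) = max -> 2.676977


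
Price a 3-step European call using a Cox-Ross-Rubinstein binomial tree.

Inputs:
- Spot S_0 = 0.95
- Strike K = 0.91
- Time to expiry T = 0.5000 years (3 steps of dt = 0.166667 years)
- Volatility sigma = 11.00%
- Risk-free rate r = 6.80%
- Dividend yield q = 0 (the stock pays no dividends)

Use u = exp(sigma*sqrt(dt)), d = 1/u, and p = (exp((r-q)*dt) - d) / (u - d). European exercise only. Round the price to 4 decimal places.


dt = T/N = 0.166667
u = exp(sigma*sqrt(dt)) = 1.045931; d = 1/u = 0.956086
p = (exp((r-q)*dt) - d) / (u - d) = 0.615636
Discount per step: exp(-r*dt) = 0.988731
Stock lattice S(k, i) with i counting down-moves:
  k=0: S(0,0) = 0.9500
  k=1: S(1,0) = 0.9936; S(1,1) = 0.9083
  k=2: S(2,0) = 1.0393; S(2,1) = 0.9500; S(2,2) = 0.8684
  k=3: S(3,0) = 1.0870; S(3,1) = 0.9936; S(3,2) = 0.9083; S(3,3) = 0.8303
Terminal payoffs V(N, i) = max(S_T - K, 0):
  V(3,0) = 0.177008; V(3,1) = 0.083634; V(3,2) = 0.000000; V(3,3) = 0.000000
Backward induction: V(k, i) = exp(-r*dt) * [p * V(k+1, i) + (1-p) * V(k+1, i+1)].
  V(2,0) = exp(-r*dt) * [p*0.177008 + (1-p)*0.083634] = 0.139528
  V(2,1) = exp(-r*dt) * [p*0.083634 + (1-p)*0.000000] = 0.050908
  V(2,2) = exp(-r*dt) * [p*0.000000 + (1-p)*0.000000] = 0.000000
  V(1,0) = exp(-r*dt) * [p*0.139528 + (1-p)*0.050908] = 0.104277
  V(1,1) = exp(-r*dt) * [p*0.050908 + (1-p)*0.000000] = 0.030988
  V(0,0) = exp(-r*dt) * [p*0.104277 + (1-p)*0.030988] = 0.075250

Answer: Price = V(0,0) = 0.0752


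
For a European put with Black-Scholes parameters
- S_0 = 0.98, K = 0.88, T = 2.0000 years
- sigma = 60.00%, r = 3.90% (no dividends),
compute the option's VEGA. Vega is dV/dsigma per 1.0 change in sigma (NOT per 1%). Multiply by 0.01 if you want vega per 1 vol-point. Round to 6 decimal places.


Answer: Vega = 0.449638

Derivation:
d1 = 0.6430319045; d2 = -0.2054962330
phi(d1) = 0.3244306276; exp(-qT) = 1.0000000000; exp(-rT) = 0.9249644265
Vega = S * exp(-qT) * phi(d1) * sqrt(T) = 0.9800 * 1.0000000000 * 0.3244306276 * 1.4142135624 = 0.449638


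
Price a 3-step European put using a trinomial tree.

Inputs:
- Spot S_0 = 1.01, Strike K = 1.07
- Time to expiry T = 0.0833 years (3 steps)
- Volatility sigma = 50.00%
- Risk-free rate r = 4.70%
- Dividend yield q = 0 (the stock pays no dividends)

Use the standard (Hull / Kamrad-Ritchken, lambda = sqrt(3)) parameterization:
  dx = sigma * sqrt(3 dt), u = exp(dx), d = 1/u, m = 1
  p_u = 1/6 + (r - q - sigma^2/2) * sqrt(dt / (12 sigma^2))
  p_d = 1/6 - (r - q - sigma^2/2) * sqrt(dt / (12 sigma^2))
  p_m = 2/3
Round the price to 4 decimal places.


Answer: Price = V(0,0) = 0.0935

Derivation:
dt = T/N = 0.027767; dx = sigma*sqrt(3*dt) = 0.144309
u = exp(dx) = 1.155241; d = 1/u = 0.865620
p_u = 0.159163, p_m = 0.666667, p_d = 0.174171
Discount per step: exp(-r*dt) = 0.998696
Stock lattice S(k, j) with j the centered position index:
  k=0: S(0,+0) = 1.0100
  k=1: S(1,-1) = 0.8743; S(1,+0) = 1.0100; S(1,+1) = 1.1668
  k=2: S(2,-2) = 0.7568; S(2,-1) = 0.8743; S(2,+0) = 1.0100; S(2,+1) = 1.1668; S(2,+2) = 1.3479
  k=3: S(3,-3) = 0.6551; S(3,-2) = 0.7568; S(3,-1) = 0.8743; S(3,+0) = 1.0100; S(3,+1) = 1.1668; S(3,+2) = 1.3479; S(3,+3) = 1.5572
Terminal payoffs V(N, j) = max(K - S_T, 0):
  V(3,-3) = 0.414905; V(3,-2) = 0.313208; V(3,-1) = 0.195723; V(3,+0) = 0.060000; V(3,+1) = 0.000000; V(3,+2) = 0.000000; V(3,+3) = 0.000000
Backward induction: V(k, j) = exp(-r*dt) * [p_u * V(k+1, j+1) + p_m * V(k+1, j) + p_d * V(k+1, j-1)]
  V(2,-2) = exp(-r*dt) * [p_u*0.195723 + p_m*0.313208 + p_d*0.414905] = 0.311814
  V(2,-1) = exp(-r*dt) * [p_u*0.060000 + p_m*0.195723 + p_d*0.313208] = 0.194330
  V(2,+0) = exp(-r*dt) * [p_u*0.000000 + p_m*0.060000 + p_d*0.195723] = 0.073993
  V(2,+1) = exp(-r*dt) * [p_u*0.000000 + p_m*0.000000 + p_d*0.060000] = 0.010437
  V(2,+2) = exp(-r*dt) * [p_u*0.000000 + p_m*0.000000 + p_d*0.000000] = 0.000000
  V(1,-1) = exp(-r*dt) * [p_u*0.073993 + p_m*0.194330 + p_d*0.311814] = 0.195384
  V(1,+0) = exp(-r*dt) * [p_u*0.010437 + p_m*0.073993 + p_d*0.194330] = 0.084725
  V(1,+1) = exp(-r*dt) * [p_u*0.000000 + p_m*0.010437 + p_d*0.073993] = 0.019819
  V(0,+0) = exp(-r*dt) * [p_u*0.019819 + p_m*0.084725 + p_d*0.195384] = 0.093546


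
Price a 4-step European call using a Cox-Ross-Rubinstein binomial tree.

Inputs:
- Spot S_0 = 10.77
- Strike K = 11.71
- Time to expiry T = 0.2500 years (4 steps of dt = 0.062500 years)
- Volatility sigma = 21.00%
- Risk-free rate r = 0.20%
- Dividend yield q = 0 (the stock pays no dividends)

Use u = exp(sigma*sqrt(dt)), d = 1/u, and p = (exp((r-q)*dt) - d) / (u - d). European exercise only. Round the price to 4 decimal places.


dt = T/N = 0.062500
u = exp(sigma*sqrt(dt)) = 1.053903; d = 1/u = 0.948854
p = (exp((r-q)*dt) - d) / (u - d) = 0.488068
Discount per step: exp(-r*dt) = 0.999875
Stock lattice S(k, i) with i counting down-moves:
  k=0: S(0,0) = 10.7700
  k=1: S(1,0) = 11.3505; S(1,1) = 10.2192
  k=2: S(2,0) = 11.9624; S(2,1) = 10.7700; S(2,2) = 9.6965
  k=3: S(3,0) = 12.6072; S(3,1) = 11.3505; S(3,2) = 10.2192; S(3,3) = 9.2006
  k=4: S(4,0) = 13.2867; S(4,1) = 11.9624; S(4,2) = 10.7700; S(4,3) = 9.6965; S(4,4) = 8.7300
Terminal payoffs V(N, i) = max(S_T - K, 0):
  V(4,0) = 1.576713; V(4,1) = 0.252353; V(4,2) = 0.000000; V(4,3) = 0.000000; V(4,4) = 0.000000
Backward induction: V(k, i) = exp(-r*dt) * [p * V(k+1, i) + (1-p) * V(k+1, i+1)].
  V(3,0) = exp(-r*dt) * [p*1.576713 + (1-p)*0.252353] = 0.898618
  V(3,1) = exp(-r*dt) * [p*0.252353 + (1-p)*0.000000] = 0.123150
  V(3,2) = exp(-r*dt) * [p*0.000000 + (1-p)*0.000000] = 0.000000
  V(3,3) = exp(-r*dt) * [p*0.000000 + (1-p)*0.000000] = 0.000000
  V(2,0) = exp(-r*dt) * [p*0.898618 + (1-p)*0.123150] = 0.501569
  V(2,1) = exp(-r*dt) * [p*0.123150 + (1-p)*0.000000] = 0.060098
  V(2,2) = exp(-r*dt) * [p*0.000000 + (1-p)*0.000000] = 0.000000
  V(1,0) = exp(-r*dt) * [p*0.501569 + (1-p)*0.060098] = 0.275531
  V(1,1) = exp(-r*dt) * [p*0.060098 + (1-p)*0.000000] = 0.029328
  V(0,0) = exp(-r*dt) * [p*0.275531 + (1-p)*0.029328] = 0.149473

Answer: Price = V(0,0) = 0.1495


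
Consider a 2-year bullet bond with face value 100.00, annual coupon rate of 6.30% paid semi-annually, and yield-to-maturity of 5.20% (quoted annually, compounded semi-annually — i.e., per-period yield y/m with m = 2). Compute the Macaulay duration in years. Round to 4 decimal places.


Coupon per period c = face * coupon_rate / m = 3.150000
Periods per year m = 2; per-period yield y/m = 0.026000
Number of cashflows N = 4
Cashflows (t years, CF_t, discount factor 1/(1+y/m)^(m*t), PV):
  t = 0.5000: CF_t = 3.150000, DF = 0.974659, PV = 3.070175
  t = 1.0000: CF_t = 3.150000, DF = 0.949960, PV = 2.992374
  t = 1.5000: CF_t = 3.150000, DF = 0.925887, PV = 2.916544
  t = 2.0000: CF_t = 103.150000, DF = 0.902424, PV = 93.085018
Price P = sum_t PV_t = 102.064111
Macaulay numerator sum_t t * PV_t:
  t * PV_t at t = 0.5000: 1.535088
  t * PV_t at t = 1.0000: 2.992374
  t * PV_t at t = 1.5000: 4.374815
  t * PV_t at t = 2.0000: 186.170037
Macaulay duration D = (sum_t t * PV_t) / P = 195.072314 / 102.064111 = 1.911272

Answer: Macaulay duration = 1.9113 years


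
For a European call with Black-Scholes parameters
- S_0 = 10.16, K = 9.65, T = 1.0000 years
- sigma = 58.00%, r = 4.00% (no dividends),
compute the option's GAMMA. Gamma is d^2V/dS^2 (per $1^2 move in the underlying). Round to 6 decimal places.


d1 = 0.4477595290; d2 = -0.1322404710
phi(d1) = 0.3608897276; exp(-qT) = 1.0000000000; exp(-rT) = 0.9607894392
Gamma = exp(-qT) * phi(d1) / (S * sigma * sqrt(T)) = 1.0000000000 * 0.3608897276 / (10.1600 * 0.5800 * 1.0000000000) = 0.061242

Answer: Gamma = 0.061242


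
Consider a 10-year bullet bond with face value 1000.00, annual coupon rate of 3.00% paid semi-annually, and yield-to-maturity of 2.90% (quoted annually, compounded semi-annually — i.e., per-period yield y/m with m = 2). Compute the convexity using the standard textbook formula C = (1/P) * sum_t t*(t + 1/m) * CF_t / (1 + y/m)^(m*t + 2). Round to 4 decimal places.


Coupon per period c = face * coupon_rate / m = 15.000000
Periods per year m = 2; per-period yield y/m = 0.014500
Number of cashflows N = 20
Cashflows (t years, CF_t, discount factor 1/(1+y/m)^(m*t), PV):
  t = 0.5000: CF_t = 15.000000, DF = 0.985707, PV = 14.785609
  t = 1.0000: CF_t = 15.000000, DF = 0.971619, PV = 14.574282
  t = 1.5000: CF_t = 15.000000, DF = 0.957732, PV = 14.365975
  t = 2.0000: CF_t = 15.000000, DF = 0.944043, PV = 14.160646
  t = 2.5000: CF_t = 15.000000, DF = 0.930550, PV = 13.958251
  t = 3.0000: CF_t = 15.000000, DF = 0.917250, PV = 13.758749
  t = 3.5000: CF_t = 15.000000, DF = 0.904140, PV = 13.562099
  t = 4.0000: CF_t = 15.000000, DF = 0.891217, PV = 13.368259
  t = 4.5000: CF_t = 15.000000, DF = 0.878479, PV = 13.177190
  t = 5.0000: CF_t = 15.000000, DF = 0.865923, PV = 12.988851
  t = 5.5000: CF_t = 15.000000, DF = 0.853547, PV = 12.803205
  t = 6.0000: CF_t = 15.000000, DF = 0.841347, PV = 12.620212
  t = 6.5000: CF_t = 15.000000, DF = 0.829322, PV = 12.439834
  t = 7.0000: CF_t = 15.000000, DF = 0.817469, PV = 12.262035
  t = 7.5000: CF_t = 15.000000, DF = 0.805785, PV = 12.086776
  t = 8.0000: CF_t = 15.000000, DF = 0.794268, PV = 11.914023
  t = 8.5000: CF_t = 15.000000, DF = 0.782916, PV = 11.743739
  t = 9.0000: CF_t = 15.000000, DF = 0.771726, PV = 11.575888
  t = 9.5000: CF_t = 15.000000, DF = 0.760696, PV = 11.410437
  t = 10.0000: CF_t = 1015.000000, DF = 0.749823, PV = 761.070721
Price P = sum_t PV_t = 1008.626780
Convexity numerator sum_t t*(t + 1/m) * CF_t / (1+y/m)^(m*t + 2):
  t = 0.5000: term = 7.182987
  t = 1.0000: term = 21.240968
  t = 1.5000: term = 41.874753
  t = 2.0000: term = 68.793745
  t = 2.5000: term = 101.715740
  t = 3.0000: term = 140.366719
  t = 3.5000: term = 184.480655
  t = 4.0000: term = 233.799324
  t = 4.5000: term = 288.072109
  t = 5.0000: term = 347.055824
  t = 5.5000: term = 410.514528
  t = 6.0000: term = 478.219352
  t = 6.5000: term = 549.948327
  t = 7.0000: term = 625.486212
  t = 7.5000: term = 704.624332
  t = 8.0000: term = 787.160417
  t = 8.5000: term = 872.898442
  t = 9.0000: term = 961.648473
  t = 9.5000: term = 1053.226519
  t = 10.0000: term = 77644.413036
Convexity = (1/P) * sum = 85522.722462 / 1008.626780 = 84.791247

Answer: Convexity = 84.7912


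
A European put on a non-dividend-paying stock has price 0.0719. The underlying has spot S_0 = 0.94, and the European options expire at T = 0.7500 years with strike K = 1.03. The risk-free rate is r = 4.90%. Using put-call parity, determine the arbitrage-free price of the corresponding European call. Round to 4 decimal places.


Answer: Call price = 0.0191

Derivation:
Put-call parity: C - P = S_0 * exp(-qT) - K * exp(-rT).
S_0 * exp(-qT) = 0.9400 * 1.00000000 = 0.94000000
K * exp(-rT) = 1.0300 * 0.96391708 = 0.99283460
C = P + S*exp(-qT) - K*exp(-rT)
C = 0.0719 + 0.94000000 - 0.99283460 = 0.0191


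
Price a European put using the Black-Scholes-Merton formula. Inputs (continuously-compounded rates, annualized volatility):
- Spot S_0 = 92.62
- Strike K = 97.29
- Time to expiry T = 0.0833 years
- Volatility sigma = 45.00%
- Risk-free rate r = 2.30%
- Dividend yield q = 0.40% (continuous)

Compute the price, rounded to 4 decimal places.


d1 = (ln(S/K) + (r - q + 0.5*sigma^2) * T) / (sigma * sqrt(T)) = -0.30162410
d2 = d1 - sigma * sqrt(T) = -0.43150193
exp(-rT) = 0.99808593; exp(-qT) = 0.99966686
P = K * exp(-rT) * N(-d2) - S_0 * exp(-qT) * N(-d1)
N(-d1) = 0.61853068; N(-d2) = 0.66694827
P = 97.2900 * 0.99808593 * 0.66694827 - 92.6200 * 0.99966686 * 0.61853068 = 7.4940

Answer: Price = 7.4940


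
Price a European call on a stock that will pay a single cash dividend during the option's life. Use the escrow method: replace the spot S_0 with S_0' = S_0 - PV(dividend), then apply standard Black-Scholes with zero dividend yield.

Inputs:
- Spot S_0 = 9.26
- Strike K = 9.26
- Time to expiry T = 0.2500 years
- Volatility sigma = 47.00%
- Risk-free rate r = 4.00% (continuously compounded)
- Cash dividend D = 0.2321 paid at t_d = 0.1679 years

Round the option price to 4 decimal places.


Answer: Price = 0.7836

Derivation:
PV(D) = D * exp(-r * t_d) = 0.2321 * 0.99330650 = 0.23054644
S_0' = S_0 - PV(D) = 9.2600 - 0.23054644 = 9.02945356
d1 = (ln(S_0'/K) + (r + sigma^2/2)*T) / (sigma*sqrt(T)) = 0.05276725
d2 = d1 - sigma*sqrt(T) = -0.18223275
exp(-rT) = 0.99004983
N(d1) = 0.52104132; N(d2) = 0.42770004
C = S_0' * N(d1) - K * exp(-rT) * N(d2) = 9.02945356 * 0.52104132 - 9.2600 * 0.99004983 * 0.42770004 = 0.7836


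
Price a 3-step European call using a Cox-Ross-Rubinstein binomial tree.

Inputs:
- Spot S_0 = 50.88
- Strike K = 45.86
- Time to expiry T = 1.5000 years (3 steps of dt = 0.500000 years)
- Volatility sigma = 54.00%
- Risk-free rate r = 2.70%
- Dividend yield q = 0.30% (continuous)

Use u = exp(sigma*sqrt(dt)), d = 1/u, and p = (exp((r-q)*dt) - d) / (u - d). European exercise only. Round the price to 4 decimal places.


dt = T/N = 0.500000
u = exp(sigma*sqrt(dt)) = 1.464974; d = 1/u = 0.682606
p = (exp((r-q)*dt) - d) / (u - d) = 0.421114
Discount per step: exp(-r*dt) = 0.986591
Stock lattice S(k, i) with i counting down-moves:
  k=0: S(0,0) = 50.8800
  k=1: S(1,0) = 74.5379; S(1,1) = 34.7310
  k=2: S(2,0) = 109.1961; S(2,1) = 50.8800; S(2,2) = 23.7076
  k=3: S(3,0) = 159.9695; S(3,1) = 74.5379; S(3,2) = 34.7310; S(3,3) = 16.1829
Terminal payoffs V(N, i) = max(S_T - K, 0):
  V(3,0) = 114.109457; V(3,1) = 28.677890; V(3,2) = 0.000000; V(3,3) = 0.000000
Backward induction: V(k, i) = exp(-r*dt) * [p * V(k+1, i) + (1-p) * V(k+1, i+1)].
  V(2,0) = exp(-r*dt) * [p*114.109457 + (1-p)*28.677890] = 63.787367
  V(2,1) = exp(-r*dt) * [p*28.677890 + (1-p)*0.000000] = 11.914727
  V(2,2) = exp(-r*dt) * [p*0.000000 + (1-p)*0.000000] = 0.000000
  V(1,0) = exp(-r*dt) * [p*63.787367 + (1-p)*11.914727] = 33.306347
  V(1,1) = exp(-r*dt) * [p*11.914727 + (1-p)*0.000000] = 4.950180
  V(0,0) = exp(-r*dt) * [p*33.306347 + (1-p)*4.950180] = 16.664863

Answer: Price = V(0,0) = 16.6649


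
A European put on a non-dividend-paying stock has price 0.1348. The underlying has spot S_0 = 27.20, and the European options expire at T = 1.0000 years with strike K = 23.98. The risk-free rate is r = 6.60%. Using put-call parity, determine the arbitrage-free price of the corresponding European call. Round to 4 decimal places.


Put-call parity: C - P = S_0 * exp(-qT) - K * exp(-rT).
S_0 * exp(-qT) = 27.2000 * 1.00000000 = 27.20000000
K * exp(-rT) = 23.9800 * 0.93613086 = 22.44841813
C = P + S*exp(-qT) - K*exp(-rT)
C = 0.1348 + 27.20000000 - 22.44841813 = 4.8864

Answer: Call price = 4.8864


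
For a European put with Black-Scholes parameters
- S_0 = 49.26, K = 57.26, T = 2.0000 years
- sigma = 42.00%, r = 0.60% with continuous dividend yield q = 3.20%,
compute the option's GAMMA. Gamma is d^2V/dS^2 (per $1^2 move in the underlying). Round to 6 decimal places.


d1 = -0.0439246432; d2 = -0.6378943394
phi(d1) = 0.3985576115; exp(-qT) = 0.9380049995; exp(-rT) = 0.9880717129
Gamma = exp(-qT) * phi(d1) / (S * sigma * sqrt(T)) = 0.9380049995 * 0.3985576115 / (49.2600 * 0.4200 * 1.4142135624) = 0.012777

Answer: Gamma = 0.012777


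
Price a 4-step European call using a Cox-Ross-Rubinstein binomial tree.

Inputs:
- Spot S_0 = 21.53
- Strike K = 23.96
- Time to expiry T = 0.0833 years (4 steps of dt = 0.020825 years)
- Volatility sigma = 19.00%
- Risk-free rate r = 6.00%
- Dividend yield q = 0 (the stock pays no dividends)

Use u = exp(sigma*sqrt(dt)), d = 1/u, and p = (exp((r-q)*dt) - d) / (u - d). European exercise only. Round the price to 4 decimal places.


Answer: Price = V(0,0) = 0.0046

Derivation:
dt = T/N = 0.020825
u = exp(sigma*sqrt(dt)) = 1.027798; d = 1/u = 0.972954
p = (exp((r-q)*dt) - d) / (u - d) = 0.515943
Discount per step: exp(-r*dt) = 0.998751
Stock lattice S(k, i) with i counting down-moves:
  k=0: S(0,0) = 21.5300
  k=1: S(1,0) = 22.1285; S(1,1) = 20.9477
  k=2: S(2,0) = 22.7436; S(2,1) = 21.5300; S(2,2) = 20.3811
  k=3: S(3,0) = 23.3758; S(3,1) = 22.1285; S(3,2) = 20.9477; S(3,3) = 19.8299
  k=4: S(4,0) = 24.0256; S(4,1) = 22.7436; S(4,2) = 21.5300; S(4,3) = 20.3811; S(4,4) = 19.2936
Terminal payoffs V(N, i) = max(S_T - K, 0):
  V(4,0) = 0.065648; V(4,1) = 0.000000; V(4,2) = 0.000000; V(4,3) = 0.000000; V(4,4) = 0.000000
Backward induction: V(k, i) = exp(-r*dt) * [p * V(k+1, i) + (1-p) * V(k+1, i+1)].
  V(3,0) = exp(-r*dt) * [p*0.065648 + (1-p)*0.000000] = 0.033828
  V(3,1) = exp(-r*dt) * [p*0.000000 + (1-p)*0.000000] = 0.000000
  V(3,2) = exp(-r*dt) * [p*0.000000 + (1-p)*0.000000] = 0.000000
  V(3,3) = exp(-r*dt) * [p*0.000000 + (1-p)*0.000000] = 0.000000
  V(2,0) = exp(-r*dt) * [p*0.033828 + (1-p)*0.000000] = 0.017432
  V(2,1) = exp(-r*dt) * [p*0.000000 + (1-p)*0.000000] = 0.000000
  V(2,2) = exp(-r*dt) * [p*0.000000 + (1-p)*0.000000] = 0.000000
  V(1,0) = exp(-r*dt) * [p*0.017432 + (1-p)*0.000000] = 0.008982
  V(1,1) = exp(-r*dt) * [p*0.000000 + (1-p)*0.000000] = 0.000000
  V(0,0) = exp(-r*dt) * [p*0.008982 + (1-p)*0.000000] = 0.004629


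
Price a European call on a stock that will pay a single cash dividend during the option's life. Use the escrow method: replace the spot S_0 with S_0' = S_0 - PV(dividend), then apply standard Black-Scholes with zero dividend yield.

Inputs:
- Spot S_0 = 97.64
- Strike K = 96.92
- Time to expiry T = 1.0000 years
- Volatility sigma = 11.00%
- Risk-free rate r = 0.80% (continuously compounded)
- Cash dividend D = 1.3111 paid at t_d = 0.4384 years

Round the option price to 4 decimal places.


PV(D) = D * exp(-r * t_d) = 1.3111 * 0.99649894 = 1.30650976
S_0' = S_0 - PV(D) = 97.6400 - 1.30650976 = 96.33349024
d1 = (ln(S_0'/K) + (r + sigma^2/2)*T) / (sigma*sqrt(T)) = 0.07254666
d2 = d1 - sigma*sqrt(T) = -0.03745334
exp(-rT) = 0.99203191
N(d1) = 0.52891656; N(d2) = 0.48506177
C = S_0' * N(d1) - K * exp(-rT) * N(d2) = 96.33349024 * 0.52891656 - 96.9200 * 0.99203191 * 0.48506177 = 4.3148

Answer: Price = 4.3148


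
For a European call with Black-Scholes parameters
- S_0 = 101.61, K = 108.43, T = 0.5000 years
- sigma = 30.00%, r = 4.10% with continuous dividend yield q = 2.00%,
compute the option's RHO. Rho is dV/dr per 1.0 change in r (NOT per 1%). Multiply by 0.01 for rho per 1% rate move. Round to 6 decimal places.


d1 = -0.1506743104; d2 = -0.3628063447
phi(d1) = 0.3944393430; exp(-qT) = 0.9900498337; exp(-rT) = 0.9797086965
N(d2) = 0.3583747760
Rho = K*T*exp(-rT)*N(d2) = 108.4300 * 0.5000 * 0.9797086965 * 0.3583747760 = 19.035043

Answer: Rho = 19.035043


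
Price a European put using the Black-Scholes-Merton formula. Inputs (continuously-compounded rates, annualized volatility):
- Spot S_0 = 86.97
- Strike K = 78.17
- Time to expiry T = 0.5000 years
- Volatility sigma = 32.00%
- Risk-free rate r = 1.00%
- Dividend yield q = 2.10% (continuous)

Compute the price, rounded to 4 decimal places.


Answer: Price = 3.9603

Derivation:
d1 = (ln(S/K) + (r - q + 0.5*sigma^2) * T) / (sigma * sqrt(T)) = 0.56028176
d2 = d1 - sigma * sqrt(T) = 0.33400759
exp(-rT) = 0.99501248; exp(-qT) = 0.98955493
P = K * exp(-rT) * N(-d2) - S_0 * exp(-qT) * N(-d1)
N(-d1) = 0.28764363; N(-d2) = 0.36918692
P = 78.1700 * 0.99501248 * 0.36918692 - 86.9700 * 0.98955493 * 0.28764363 = 3.9603


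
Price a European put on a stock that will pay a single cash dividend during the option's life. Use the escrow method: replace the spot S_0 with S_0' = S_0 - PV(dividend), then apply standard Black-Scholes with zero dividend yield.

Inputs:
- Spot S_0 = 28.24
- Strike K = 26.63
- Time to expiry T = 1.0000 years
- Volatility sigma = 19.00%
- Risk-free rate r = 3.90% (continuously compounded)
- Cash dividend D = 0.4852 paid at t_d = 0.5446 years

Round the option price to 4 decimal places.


Answer: Price = 1.1221

Derivation:
PV(D) = D * exp(-r * t_d) = 0.4852 * 0.97898457 = 0.47500331
S_0' = S_0 - PV(D) = 28.2400 - 0.47500331 = 27.76499669
d1 = (ln(S_0'/K) + (r + sigma^2/2)*T) / (sigma*sqrt(T)) = 0.51993535
d2 = d1 - sigma*sqrt(T) = 0.32993535
exp(-rT) = 0.96175071
N(-d1) = 0.30155432; N(-d2) = 0.37072441
P = K * exp(-rT) * N(-d2) - S_0' * N(-d1) = 26.6300 * 0.96175071 * 0.37072441 - 27.76499669 * 0.30155432 = 1.1221


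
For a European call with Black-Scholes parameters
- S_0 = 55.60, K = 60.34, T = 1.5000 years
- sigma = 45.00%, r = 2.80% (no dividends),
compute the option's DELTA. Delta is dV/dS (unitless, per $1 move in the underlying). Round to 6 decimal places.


d1 = 0.2033311774; d2 = -0.3478040147
phi(d1) = 0.3907800860; exp(-qT) = 1.0000000000; exp(-rT) = 0.9588697806
N(d1) = 0.5805619058
Delta = exp(-qT) * N(d1) = 1.0000000000 * 0.5805619058 = 0.580562

Answer: Delta = 0.580562


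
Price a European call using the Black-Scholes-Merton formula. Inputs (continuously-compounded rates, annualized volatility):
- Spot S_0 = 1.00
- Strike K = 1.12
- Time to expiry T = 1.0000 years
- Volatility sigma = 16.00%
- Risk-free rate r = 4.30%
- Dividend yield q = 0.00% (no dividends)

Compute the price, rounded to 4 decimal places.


Answer: Price = 0.0359

Derivation:
d1 = (ln(S/K) + (r - q + 0.5*sigma^2) * T) / (sigma * sqrt(T)) = -0.35955428
d2 = d1 - sigma * sqrt(T) = -0.51955428
exp(-rT) = 0.95791139; exp(-qT) = 1.00000000
C = S_0 * exp(-qT) * N(d1) - K * exp(-rT) * N(d2)
N(d1) = 0.35959024; N(d2) = 0.30168713
C = 1.0000 * 1.00000000 * 0.35959024 - 1.1200 * 0.95791139 * 0.30168713 = 0.0359


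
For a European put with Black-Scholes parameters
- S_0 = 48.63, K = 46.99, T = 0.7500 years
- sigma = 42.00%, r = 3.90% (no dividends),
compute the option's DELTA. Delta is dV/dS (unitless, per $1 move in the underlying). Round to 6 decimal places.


d1 = 0.3565985003; d2 = -0.0071321693
phi(d1) = 0.3743665885; exp(-qT) = 1.0000000000; exp(-rT) = 0.9711736407
N(-d1) = 0.3606962002
Delta = -exp(-qT) * N(-d1) = -1.0000000000 * 0.3606962002 = -0.360696

Answer: Delta = -0.360696


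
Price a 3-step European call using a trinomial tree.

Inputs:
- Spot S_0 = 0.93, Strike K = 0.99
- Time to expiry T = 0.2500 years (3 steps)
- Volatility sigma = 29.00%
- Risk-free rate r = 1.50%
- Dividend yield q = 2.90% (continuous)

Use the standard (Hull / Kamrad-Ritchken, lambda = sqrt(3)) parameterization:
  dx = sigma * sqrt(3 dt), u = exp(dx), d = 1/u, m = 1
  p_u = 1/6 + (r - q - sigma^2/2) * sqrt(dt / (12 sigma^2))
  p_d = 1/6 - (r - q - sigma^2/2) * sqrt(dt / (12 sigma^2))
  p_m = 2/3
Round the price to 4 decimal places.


Answer: Price = V(0,0) = 0.0310

Derivation:
dt = T/N = 0.083333; dx = sigma*sqrt(3*dt) = 0.145000
u = exp(dx) = 1.156040; d = 1/u = 0.865022
p_u = 0.150560, p_m = 0.666667, p_d = 0.182773
Discount per step: exp(-r*dt) = 0.998751
Stock lattice S(k, j) with j the centered position index:
  k=0: S(0,+0) = 0.9300
  k=1: S(1,-1) = 0.8045; S(1,+0) = 0.9300; S(1,+1) = 1.0751
  k=2: S(2,-2) = 0.6959; S(2,-1) = 0.8045; S(2,+0) = 0.9300; S(2,+1) = 1.0751; S(2,+2) = 1.2429
  k=3: S(3,-3) = 0.6020; S(3,-2) = 0.6959; S(3,-1) = 0.8045; S(3,+0) = 0.9300; S(3,+1) = 1.0751; S(3,+2) = 1.2429; S(3,+3) = 1.4368
Terminal payoffs V(N, j) = max(S_T - K, 0):
  V(3,-3) = 0.000000; V(3,-2) = 0.000000; V(3,-1) = 0.000000; V(3,+0) = 0.000000; V(3,+1) = 0.085117; V(3,+2) = 0.252878; V(3,+3) = 0.446816
Backward induction: V(k, j) = exp(-r*dt) * [p_u * V(k+1, j+1) + p_m * V(k+1, j) + p_d * V(k+1, j-1)]
  V(2,-2) = exp(-r*dt) * [p_u*0.000000 + p_m*0.000000 + p_d*0.000000] = 0.000000
  V(2,-1) = exp(-r*dt) * [p_u*0.000000 + p_m*0.000000 + p_d*0.000000] = 0.000000
  V(2,+0) = exp(-r*dt) * [p_u*0.085117 + p_m*0.000000 + p_d*0.000000] = 0.012799
  V(2,+1) = exp(-r*dt) * [p_u*0.252878 + p_m*0.085117 + p_d*0.000000] = 0.094699
  V(2,+2) = exp(-r*dt) * [p_u*0.446816 + p_m*0.252878 + p_d*0.085117] = 0.251101
  V(1,-1) = exp(-r*dt) * [p_u*0.012799 + p_m*0.000000 + p_d*0.000000] = 0.001925
  V(1,+0) = exp(-r*dt) * [p_u*0.094699 + p_m*0.012799 + p_d*0.000000] = 0.022762
  V(1,+1) = exp(-r*dt) * [p_u*0.251101 + p_m*0.094699 + p_d*0.012799] = 0.103149
  V(0,+0) = exp(-r*dt) * [p_u*0.103149 + p_m*0.022762 + p_d*0.001925] = 0.031018


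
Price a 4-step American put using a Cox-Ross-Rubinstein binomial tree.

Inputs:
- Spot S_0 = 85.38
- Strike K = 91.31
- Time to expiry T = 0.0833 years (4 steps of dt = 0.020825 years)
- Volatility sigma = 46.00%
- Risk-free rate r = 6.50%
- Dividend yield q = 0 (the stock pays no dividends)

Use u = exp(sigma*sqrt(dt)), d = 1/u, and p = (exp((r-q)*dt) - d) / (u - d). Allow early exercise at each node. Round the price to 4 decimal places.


Answer: Price = V(0,0) = 8.2145

Derivation:
dt = T/N = 0.020825
u = exp(sigma*sqrt(dt)) = 1.068635; d = 1/u = 0.935773
p = (exp((r-q)*dt) - d) / (u - d) = 0.493606
Discount per step: exp(-r*dt) = 0.998647
Stock lattice S(k, i) with i counting down-moves:
  k=0: S(0,0) = 85.3800
  k=1: S(1,0) = 91.2400; S(1,1) = 79.8963
  k=2: S(2,0) = 97.5023; S(2,1) = 85.3800; S(2,2) = 74.7649
  k=3: S(3,0) = 104.1943; S(3,1) = 91.2400; S(3,2) = 79.8963; S(3,3) = 69.9630
  k=4: S(4,0) = 111.3457; S(4,1) = 97.5023; S(4,2) = 85.3800; S(4,3) = 74.7649; S(4,4) = 65.4695
Terminal payoffs V(N, i) = max(K - S_T, 0):
  V(4,0) = 0.000000; V(4,1) = 0.000000; V(4,2) = 5.930000; V(4,3) = 16.545148; V(4,4) = 25.840533
Backward induction: V(k, i) = exp(-r*dt) * [p * V(k+1, i) + (1-p) * V(k+1, i+1)]; then take max(V_cont, immediate exercise) for American.
  V(3,0) = exp(-r*dt) * [p*0.000000 + (1-p)*0.000000] = 0.000000; exercise = 0.000000; V(3,0) = max -> 0.000000
  V(3,1) = exp(-r*dt) * [p*0.000000 + (1-p)*5.930000] = 2.998856; exercise = 0.069956; V(3,1) = max -> 2.998856
  V(3,2) = exp(-r*dt) * [p*5.930000 + (1-p)*16.545148] = 11.290157; exercise = 11.413673; V(3,2) = max -> 11.413673
  V(3,3) = exp(-r*dt) * [p*16.545148 + (1-p)*25.840533] = 21.223530; exercise = 21.347046; V(3,3) = max -> 21.347046
  V(2,0) = exp(-r*dt) * [p*0.000000 + (1-p)*2.998856] = 1.516549; exercise = 0.000000; V(2,0) = max -> 1.516549
  V(2,1) = exp(-r*dt) * [p*2.998856 + (1-p)*11.413673] = 7.250250; exercise = 5.930000; V(2,1) = max -> 7.250250
  V(2,2) = exp(-r*dt) * [p*11.413673 + (1-p)*21.347046] = 16.421632; exercise = 16.545148; V(2,2) = max -> 16.545148
  V(1,0) = exp(-r*dt) * [p*1.516549 + (1-p)*7.250250] = 4.414084; exercise = 0.069956; V(1,0) = max -> 4.414084
  V(1,1) = exp(-r*dt) * [p*7.250250 + (1-p)*16.545148] = 11.940959; exercise = 11.413673; V(1,1) = max -> 11.940959
  V(0,0) = exp(-r*dt) * [p*4.414084 + (1-p)*11.940959] = 8.214523; exercise = 5.930000; V(0,0) = max -> 8.214523


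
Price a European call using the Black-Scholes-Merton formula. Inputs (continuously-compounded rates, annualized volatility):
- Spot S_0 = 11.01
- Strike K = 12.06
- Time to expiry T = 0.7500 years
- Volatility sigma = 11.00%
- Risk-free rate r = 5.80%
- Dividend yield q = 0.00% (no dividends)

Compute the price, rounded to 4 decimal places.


d1 = (ln(S/K) + (r - q + 0.5*sigma^2) * T) / (sigma * sqrt(T)) = -0.45193657
d2 = d1 - sigma * sqrt(T) = -0.54719936
exp(-rT) = 0.95743255; exp(-qT) = 1.00000000
C = S_0 * exp(-qT) * N(d1) - K * exp(-rT) * N(d2)
N(d1) = 0.32565734; N(d2) = 0.29212089
C = 11.0100 * 1.00000000 * 0.32565734 - 12.0600 * 0.95743255 * 0.29212089 = 0.2125

Answer: Price = 0.2125


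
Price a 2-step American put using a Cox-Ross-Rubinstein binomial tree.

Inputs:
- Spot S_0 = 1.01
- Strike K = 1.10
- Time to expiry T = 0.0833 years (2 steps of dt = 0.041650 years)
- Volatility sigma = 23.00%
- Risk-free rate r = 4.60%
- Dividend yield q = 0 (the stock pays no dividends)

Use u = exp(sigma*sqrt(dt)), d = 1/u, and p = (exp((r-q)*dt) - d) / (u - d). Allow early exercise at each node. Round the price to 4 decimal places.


dt = T/N = 0.041650
u = exp(sigma*sqrt(dt)) = 1.048058; d = 1/u = 0.954145
p = (exp((r-q)*dt) - d) / (u - d) = 0.508688
Discount per step: exp(-r*dt) = 0.998086
Stock lattice S(k, i) with i counting down-moves:
  k=0: S(0,0) = 1.0100
  k=1: S(1,0) = 1.0585; S(1,1) = 0.9637
  k=2: S(2,0) = 1.1094; S(2,1) = 1.0100; S(2,2) = 0.9195
Terminal payoffs V(N, i) = max(K - S_T, 0):
  V(2,0) = 0.000000; V(2,1) = 0.090000; V(2,2) = 0.180503
Backward induction: V(k, i) = exp(-r*dt) * [p * V(k+1, i) + (1-p) * V(k+1, i+1)]; then take max(V_cont, immediate exercise) for American.
  V(1,0) = exp(-r*dt) * [p*0.000000 + (1-p)*0.090000] = 0.044133; exercise = 0.041461; V(1,0) = max -> 0.044133
  V(1,1) = exp(-r*dt) * [p*0.090000 + (1-p)*0.180503] = 0.134208; exercise = 0.136313; V(1,1) = max -> 0.136313
  V(0,0) = exp(-r*dt) * [p*0.044133 + (1-p)*0.136313] = 0.089251; exercise = 0.090000; V(0,0) = max -> 0.090000

Answer: Price = V(0,0) = 0.0900


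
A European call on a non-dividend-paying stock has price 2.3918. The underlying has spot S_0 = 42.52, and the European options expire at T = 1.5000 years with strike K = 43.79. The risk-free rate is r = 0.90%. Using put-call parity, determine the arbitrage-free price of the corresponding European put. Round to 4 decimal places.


Put-call parity: C - P = S_0 * exp(-qT) - K * exp(-rT).
S_0 * exp(-qT) = 42.5200 * 1.00000000 = 42.52000000
K * exp(-rT) = 43.7900 * 0.98659072 = 43.20280747
P = C - S*exp(-qT) + K*exp(-rT)
P = 2.3918 - 42.52000000 + 43.20280747 = 3.0746

Answer: Put price = 3.0746


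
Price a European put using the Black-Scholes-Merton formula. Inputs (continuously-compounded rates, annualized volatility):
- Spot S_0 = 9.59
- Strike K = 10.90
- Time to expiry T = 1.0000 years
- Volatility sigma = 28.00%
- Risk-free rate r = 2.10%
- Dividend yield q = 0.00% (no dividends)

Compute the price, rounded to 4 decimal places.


Answer: Price = 1.7506

Derivation:
d1 = (ln(S/K) + (r - q + 0.5*sigma^2) * T) / (sigma * sqrt(T)) = -0.24229250
d2 = d1 - sigma * sqrt(T) = -0.52229250
exp(-rT) = 0.97921896; exp(-qT) = 1.00000000
P = K * exp(-rT) * N(-d2) - S_0 * exp(-qT) * N(-d1)
N(-d1) = 0.59572324; N(-d2) = 0.69926666
P = 10.9000 * 0.97921896 * 0.69926666 - 9.5900 * 1.00000000 * 0.59572324 = 1.7506


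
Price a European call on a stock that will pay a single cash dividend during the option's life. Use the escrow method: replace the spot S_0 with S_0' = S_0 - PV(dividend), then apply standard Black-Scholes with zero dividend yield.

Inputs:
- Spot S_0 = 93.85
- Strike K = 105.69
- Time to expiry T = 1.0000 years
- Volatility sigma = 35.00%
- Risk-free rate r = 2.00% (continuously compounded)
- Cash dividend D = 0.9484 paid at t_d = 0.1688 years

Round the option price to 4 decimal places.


Answer: Price = 8.9512

Derivation:
PV(D) = D * exp(-r * t_d) = 0.9484 * 0.99662969 = 0.94520360
S_0' = S_0 - PV(D) = 93.8500 - 0.94520360 = 92.90479640
d1 = (ln(S_0'/K) + (r + sigma^2/2)*T) / (sigma*sqrt(T)) = -0.13624288
d2 = d1 - sigma*sqrt(T) = -0.48624288
exp(-rT) = 0.98019867
N(d1) = 0.44581464; N(d2) = 0.31339749
C = S_0' * N(d1) - K * exp(-rT) * N(d2) = 92.90479640 * 0.44581464 - 105.6900 * 0.98019867 * 0.31339749 = 8.9512


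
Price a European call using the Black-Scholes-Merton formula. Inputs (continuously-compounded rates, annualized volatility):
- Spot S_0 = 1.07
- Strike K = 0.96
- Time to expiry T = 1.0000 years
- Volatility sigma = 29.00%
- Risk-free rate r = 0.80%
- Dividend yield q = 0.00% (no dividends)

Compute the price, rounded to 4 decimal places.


d1 = (ln(S/K) + (r - q + 0.5*sigma^2) * T) / (sigma * sqrt(T)) = 0.54665739
d2 = d1 - sigma * sqrt(T) = 0.25665739
exp(-rT) = 0.99203191; exp(-qT) = 1.00000000
C = S_0 * exp(-qT) * N(d1) - K * exp(-rT) * N(d2)
N(d1) = 0.70769293; N(d2) = 0.60127837
C = 1.0700 * 1.00000000 * 0.70769293 - 0.9600 * 0.99203191 * 0.60127837 = 0.1846

Answer: Price = 0.1846


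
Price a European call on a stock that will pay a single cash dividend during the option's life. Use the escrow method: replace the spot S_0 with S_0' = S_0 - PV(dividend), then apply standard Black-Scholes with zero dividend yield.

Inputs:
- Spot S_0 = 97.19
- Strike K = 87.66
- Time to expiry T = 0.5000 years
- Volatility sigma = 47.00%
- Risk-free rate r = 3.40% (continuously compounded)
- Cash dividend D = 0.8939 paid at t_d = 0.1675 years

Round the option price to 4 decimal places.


Answer: Price = 17.7599

Derivation:
PV(D) = D * exp(-r * t_d) = 0.8939 * 0.99432119 = 0.88882371
S_0' = S_0 - PV(D) = 97.1900 - 0.88882371 = 96.30117629
d1 = (ln(S_0'/K) + (r + sigma^2/2)*T) / (sigma*sqrt(T)) = 0.50020986
d2 = d1 - sigma*sqrt(T) = 0.16786967
exp(-rT) = 0.98314368
N(d1) = 0.69153634; N(d2) = 0.56665710
C = S_0' * N(d1) - K * exp(-rT) * N(d2) = 96.30117629 * 0.69153634 - 87.6600 * 0.98314368 * 0.56665710 = 17.7599


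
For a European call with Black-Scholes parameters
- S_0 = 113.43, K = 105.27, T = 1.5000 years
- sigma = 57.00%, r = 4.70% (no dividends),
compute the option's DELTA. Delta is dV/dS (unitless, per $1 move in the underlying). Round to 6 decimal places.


Answer: Delta = 0.711231

Derivation:
d1 = 0.5569830671; d2 = -0.1411215096
phi(d1) = 0.3416209118; exp(-qT) = 1.0000000000; exp(-rT) = 0.9319277395
N(d1) = 0.7112305008
Delta = exp(-qT) * N(d1) = 1.0000000000 * 0.7112305008 = 0.711231


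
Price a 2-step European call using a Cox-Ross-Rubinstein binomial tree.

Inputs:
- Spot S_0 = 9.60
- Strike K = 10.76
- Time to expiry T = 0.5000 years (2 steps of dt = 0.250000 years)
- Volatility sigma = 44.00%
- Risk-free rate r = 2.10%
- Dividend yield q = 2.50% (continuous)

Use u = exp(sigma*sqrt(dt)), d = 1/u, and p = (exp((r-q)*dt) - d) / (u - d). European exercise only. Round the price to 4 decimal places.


dt = T/N = 0.250000
u = exp(sigma*sqrt(dt)) = 1.246077; d = 1/u = 0.802519
p = (exp((r-q)*dt) - d) / (u - d) = 0.442967
Discount per step: exp(-r*dt) = 0.994764
Stock lattice S(k, i) with i counting down-moves:
  k=0: S(0,0) = 9.6000
  k=1: S(1,0) = 11.9623; S(1,1) = 7.7042
  k=2: S(2,0) = 14.9060; S(2,1) = 9.6000; S(2,2) = 6.1827
Terminal payoffs V(N, i) = max(S_T - K, 0):
  V(2,0) = 4.145989; V(2,1) = 0.000000; V(2,2) = 0.000000
Backward induction: V(k, i) = exp(-r*dt) * [p * V(k+1, i) + (1-p) * V(k+1, i+1)].
  V(1,0) = exp(-r*dt) * [p*4.145989 + (1-p)*0.000000] = 1.826922
  V(1,1) = exp(-r*dt) * [p*0.000000 + (1-p)*0.000000] = 0.000000
  V(0,0) = exp(-r*dt) * [p*1.826922 + (1-p)*0.000000] = 0.805029

Answer: Price = V(0,0) = 0.8050
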